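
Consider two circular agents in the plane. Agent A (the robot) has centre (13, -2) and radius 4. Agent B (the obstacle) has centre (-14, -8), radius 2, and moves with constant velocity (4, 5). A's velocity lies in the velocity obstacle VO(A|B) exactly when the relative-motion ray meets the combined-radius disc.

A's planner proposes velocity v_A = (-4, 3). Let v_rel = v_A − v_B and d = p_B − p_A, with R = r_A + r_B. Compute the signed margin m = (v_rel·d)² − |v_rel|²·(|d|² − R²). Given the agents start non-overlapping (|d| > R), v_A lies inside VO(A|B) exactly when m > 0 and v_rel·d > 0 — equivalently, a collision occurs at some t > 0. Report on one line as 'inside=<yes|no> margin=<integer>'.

d = (-27, -6),  |d|² = 765;  R = 4+2 = 6,  c = 765−6² = 729
v_rel = (-8, -2),  |v_rel|² = 68;  v_rel·d = (-8)·(-27) + (-2)·(-6) = 228
68·t² − 456·t + 729 = 0  ⇒  m = 228² − 68·729 = 2412
m = 2412 > 0,  v_rel·d = 228 > 0  ⇒  inside

inside=yes margin=2412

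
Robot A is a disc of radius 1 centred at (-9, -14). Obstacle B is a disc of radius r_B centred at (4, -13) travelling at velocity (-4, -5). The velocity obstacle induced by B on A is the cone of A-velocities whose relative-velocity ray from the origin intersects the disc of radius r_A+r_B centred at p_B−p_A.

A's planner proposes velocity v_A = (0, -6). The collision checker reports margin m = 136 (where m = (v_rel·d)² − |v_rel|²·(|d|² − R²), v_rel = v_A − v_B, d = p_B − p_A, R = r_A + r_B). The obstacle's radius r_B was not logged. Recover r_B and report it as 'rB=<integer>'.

m = 136
d = (13, 1);  v_rel = (4, -1),  |v_rel|² = 17
v_rel×d = (4)·(1) − (-1)·(13) = 17
since m = R²·17 − 17²:  R² = (289 + 136) / 17 = 25
R = √25 = 5  ⇒  r_B = 5 − 1 = 4

rB=4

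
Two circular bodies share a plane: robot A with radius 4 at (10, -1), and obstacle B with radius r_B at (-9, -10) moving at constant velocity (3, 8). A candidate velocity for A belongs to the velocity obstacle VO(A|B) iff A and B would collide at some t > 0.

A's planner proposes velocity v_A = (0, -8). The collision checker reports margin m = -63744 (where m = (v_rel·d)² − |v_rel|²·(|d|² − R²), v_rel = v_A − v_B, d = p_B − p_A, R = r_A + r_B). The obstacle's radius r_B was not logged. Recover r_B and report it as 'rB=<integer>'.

m = -63744
d = (-19, -9);  v_rel = (-3, -16),  |v_rel|² = 265
v_rel×d = (-3)·(-9) − (-16)·(-19) = -277
since m = R²·265 − (-277)²:  R² = (76729 + -63744) / 265 = 49
R = √49 = 7  ⇒  r_B = 7 − 4 = 3

rB=3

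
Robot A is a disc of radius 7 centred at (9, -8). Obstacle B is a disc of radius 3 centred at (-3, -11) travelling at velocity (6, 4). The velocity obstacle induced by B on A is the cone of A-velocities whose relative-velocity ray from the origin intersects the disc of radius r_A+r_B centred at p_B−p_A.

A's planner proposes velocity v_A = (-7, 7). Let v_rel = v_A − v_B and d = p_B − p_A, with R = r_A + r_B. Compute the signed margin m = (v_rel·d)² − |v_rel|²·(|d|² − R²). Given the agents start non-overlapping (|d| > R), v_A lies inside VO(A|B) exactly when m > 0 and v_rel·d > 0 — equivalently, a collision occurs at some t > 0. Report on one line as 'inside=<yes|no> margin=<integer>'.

d = (-12, -3),  |d|² = 153;  R = 7+3 = 10,  c = 153−10² = 53
v_rel = (-13, 3),  |v_rel|² = 178;  v_rel·d = (-13)·(-12) + (3)·(-3) = 147
178·t² − 294·t + 53 = 0  ⇒  m = 147² − 178·53 = 12175
m = 12175 > 0,  v_rel·d = 147 > 0  ⇒  inside

inside=yes margin=12175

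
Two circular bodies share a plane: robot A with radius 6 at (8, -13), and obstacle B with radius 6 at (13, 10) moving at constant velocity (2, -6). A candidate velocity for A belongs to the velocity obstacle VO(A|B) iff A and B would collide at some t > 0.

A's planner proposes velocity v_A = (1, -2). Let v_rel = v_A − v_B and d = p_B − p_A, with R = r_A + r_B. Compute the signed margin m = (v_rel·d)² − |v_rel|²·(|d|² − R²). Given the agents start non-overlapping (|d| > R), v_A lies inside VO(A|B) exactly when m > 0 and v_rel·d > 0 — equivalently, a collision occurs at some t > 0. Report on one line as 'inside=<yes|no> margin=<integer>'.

d = (5, 23),  |d|² = 554;  R = 6+6 = 12,  c = 554−12² = 410
v_rel = (-1, 4),  |v_rel|² = 17;  v_rel·d = (-1)·(5) + (4)·(23) = 87
17·t² − 174·t + 410 = 0  ⇒  m = 87² − 17·410 = 599
m = 599 > 0,  v_rel·d = 87 > 0  ⇒  inside

inside=yes margin=599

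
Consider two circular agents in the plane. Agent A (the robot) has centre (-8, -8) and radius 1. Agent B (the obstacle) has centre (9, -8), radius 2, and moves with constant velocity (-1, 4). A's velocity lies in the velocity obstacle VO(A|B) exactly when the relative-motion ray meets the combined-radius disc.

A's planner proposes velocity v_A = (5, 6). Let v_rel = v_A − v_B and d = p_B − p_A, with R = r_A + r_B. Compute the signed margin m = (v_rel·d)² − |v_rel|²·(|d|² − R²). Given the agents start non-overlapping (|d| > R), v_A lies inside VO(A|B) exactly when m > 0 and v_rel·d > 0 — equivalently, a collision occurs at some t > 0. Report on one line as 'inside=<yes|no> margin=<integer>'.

d = (17, 0),  |d|² = 289;  R = 1+2 = 3,  c = 289−3² = 280
v_rel = (6, 2),  |v_rel|² = 40;  v_rel·d = (6)·(17) + (2)·(0) = 102
40·t² − 204·t + 280 = 0  ⇒  m = 102² − 40·280 = -796
m = -796 < 0,  v_rel·d = 102 > 0  ⇒  outside

inside=no margin=-796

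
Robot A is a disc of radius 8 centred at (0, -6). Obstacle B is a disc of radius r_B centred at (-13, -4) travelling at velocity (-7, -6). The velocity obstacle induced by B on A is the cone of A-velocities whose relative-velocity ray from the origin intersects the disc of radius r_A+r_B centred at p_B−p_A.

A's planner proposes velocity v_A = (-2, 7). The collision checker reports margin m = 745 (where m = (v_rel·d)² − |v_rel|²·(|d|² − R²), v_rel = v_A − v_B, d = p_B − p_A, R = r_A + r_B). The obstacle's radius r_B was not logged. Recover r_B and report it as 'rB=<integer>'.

m = 745
d = (-13, 2);  v_rel = (5, 13),  |v_rel|² = 194
v_rel×d = (5)·(2) − (13)·(-13) = 179
since m = R²·194 − 179²:  R² = (32041 + 745) / 194 = 169
R = √169 = 13  ⇒  r_B = 13 − 8 = 5

rB=5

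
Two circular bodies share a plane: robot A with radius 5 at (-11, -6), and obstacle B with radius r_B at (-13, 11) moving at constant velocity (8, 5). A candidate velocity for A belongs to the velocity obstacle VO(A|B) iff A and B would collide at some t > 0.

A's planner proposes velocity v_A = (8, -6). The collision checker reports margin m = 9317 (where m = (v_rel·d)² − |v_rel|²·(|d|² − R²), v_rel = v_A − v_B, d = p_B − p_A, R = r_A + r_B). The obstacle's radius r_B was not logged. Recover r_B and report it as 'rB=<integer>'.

m = 9317
d = (-2, 17);  v_rel = (0, -11),  |v_rel|² = 121
v_rel×d = (0)·(17) − (-11)·(-2) = -22
since m = R²·121 − (-22)²:  R² = (484 + 9317) / 121 = 81
R = √81 = 9  ⇒  r_B = 9 − 5 = 4

rB=4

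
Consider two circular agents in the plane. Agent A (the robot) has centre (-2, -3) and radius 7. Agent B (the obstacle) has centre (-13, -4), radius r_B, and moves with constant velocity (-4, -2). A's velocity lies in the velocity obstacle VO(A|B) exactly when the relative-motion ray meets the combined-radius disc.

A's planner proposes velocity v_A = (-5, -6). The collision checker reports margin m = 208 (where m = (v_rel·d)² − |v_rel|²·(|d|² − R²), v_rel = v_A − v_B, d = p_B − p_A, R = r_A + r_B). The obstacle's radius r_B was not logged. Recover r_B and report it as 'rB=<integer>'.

m = 208
d = (-11, -1);  v_rel = (-1, -4),  |v_rel|² = 17
v_rel×d = (-1)·(-1) − (-4)·(-11) = -43
since m = R²·17 − (-43)²:  R² = (1849 + 208) / 17 = 121
R = √121 = 11  ⇒  r_B = 11 − 7 = 4

rB=4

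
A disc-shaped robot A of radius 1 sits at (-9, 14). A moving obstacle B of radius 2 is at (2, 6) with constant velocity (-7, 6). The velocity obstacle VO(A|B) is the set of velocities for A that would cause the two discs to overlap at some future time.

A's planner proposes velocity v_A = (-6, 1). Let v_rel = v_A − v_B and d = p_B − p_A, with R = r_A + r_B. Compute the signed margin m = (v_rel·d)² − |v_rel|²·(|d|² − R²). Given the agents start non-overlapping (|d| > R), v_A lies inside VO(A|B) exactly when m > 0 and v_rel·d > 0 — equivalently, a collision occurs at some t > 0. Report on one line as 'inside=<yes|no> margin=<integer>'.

d = (11, -8),  |d|² = 185;  R = 1+2 = 3,  c = 185−3² = 176
v_rel = (1, -5),  |v_rel|² = 26;  v_rel·d = (1)·(11) + (-5)·(-8) = 51
26·t² − 102·t + 176 = 0  ⇒  m = 51² − 26·176 = -1975
m = -1975 < 0,  v_rel·d = 51 > 0  ⇒  outside

inside=no margin=-1975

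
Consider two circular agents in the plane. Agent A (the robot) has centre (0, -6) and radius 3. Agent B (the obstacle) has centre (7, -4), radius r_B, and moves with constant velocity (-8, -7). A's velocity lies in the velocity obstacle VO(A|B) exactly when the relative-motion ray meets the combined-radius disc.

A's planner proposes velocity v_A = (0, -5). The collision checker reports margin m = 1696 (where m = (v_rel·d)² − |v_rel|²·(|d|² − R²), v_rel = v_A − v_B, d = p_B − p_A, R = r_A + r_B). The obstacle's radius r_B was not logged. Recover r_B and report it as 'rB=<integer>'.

m = 1696
d = (7, 2);  v_rel = (8, 2),  |v_rel|² = 68
v_rel×d = (8)·(2) − (2)·(7) = 2
since m = R²·68 − 2²:  R² = (4 + 1696) / 68 = 25
R = √25 = 5  ⇒  r_B = 5 − 3 = 2

rB=2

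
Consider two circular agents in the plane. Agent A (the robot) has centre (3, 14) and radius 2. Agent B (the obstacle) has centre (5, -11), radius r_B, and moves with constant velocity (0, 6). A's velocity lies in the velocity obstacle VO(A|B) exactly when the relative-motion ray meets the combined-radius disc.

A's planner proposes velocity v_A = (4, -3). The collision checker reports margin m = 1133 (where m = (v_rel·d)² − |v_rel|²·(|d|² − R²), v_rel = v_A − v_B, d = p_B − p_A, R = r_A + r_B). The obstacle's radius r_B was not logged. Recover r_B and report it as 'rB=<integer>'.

m = 1133
d = (2, -25);  v_rel = (4, -9),  |v_rel|² = 97
v_rel×d = (4)·(-25) − (-9)·(2) = -82
since m = R²·97 − (-82)²:  R² = (6724 + 1133) / 97 = 81
R = √81 = 9  ⇒  r_B = 9 − 2 = 7

rB=7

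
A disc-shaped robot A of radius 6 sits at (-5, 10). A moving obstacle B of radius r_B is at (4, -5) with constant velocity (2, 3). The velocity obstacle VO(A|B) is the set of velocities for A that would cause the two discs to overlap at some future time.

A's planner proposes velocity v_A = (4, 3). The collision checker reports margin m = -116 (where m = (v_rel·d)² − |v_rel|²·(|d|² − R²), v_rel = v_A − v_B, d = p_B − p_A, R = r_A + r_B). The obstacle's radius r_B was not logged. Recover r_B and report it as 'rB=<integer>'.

m = -116
d = (9, -15);  v_rel = (2, 0),  |v_rel|² = 4
v_rel×d = (2)·(-15) − (0)·(9) = -30
since m = R²·4 − (-30)²:  R² = (900 + -116) / 4 = 196
R = √196 = 14  ⇒  r_B = 14 − 6 = 8

rB=8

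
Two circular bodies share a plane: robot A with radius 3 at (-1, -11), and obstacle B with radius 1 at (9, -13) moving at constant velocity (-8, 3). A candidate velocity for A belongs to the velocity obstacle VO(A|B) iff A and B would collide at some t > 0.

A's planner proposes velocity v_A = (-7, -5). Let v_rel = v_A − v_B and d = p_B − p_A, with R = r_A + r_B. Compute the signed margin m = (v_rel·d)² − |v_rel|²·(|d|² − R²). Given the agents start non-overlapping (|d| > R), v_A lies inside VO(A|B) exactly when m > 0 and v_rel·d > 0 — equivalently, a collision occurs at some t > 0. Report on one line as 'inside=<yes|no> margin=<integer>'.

d = (10, -2),  |d|² = 104;  R = 3+1 = 4,  c = 104−4² = 88
v_rel = (1, -8),  |v_rel|² = 65;  v_rel·d = (1)·(10) + (-8)·(-2) = 26
65·t² − 52·t + 88 = 0  ⇒  m = 26² − 65·88 = -5044
m = -5044 < 0,  v_rel·d = 26 > 0  ⇒  outside

inside=no margin=-5044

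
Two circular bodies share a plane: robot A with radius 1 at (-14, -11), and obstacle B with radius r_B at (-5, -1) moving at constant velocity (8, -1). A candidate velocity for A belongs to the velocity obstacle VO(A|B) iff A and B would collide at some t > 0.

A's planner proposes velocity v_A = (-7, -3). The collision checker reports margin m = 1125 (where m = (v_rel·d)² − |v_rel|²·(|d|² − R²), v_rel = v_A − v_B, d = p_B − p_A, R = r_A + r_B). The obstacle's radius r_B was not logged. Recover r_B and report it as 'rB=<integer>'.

m = 1125
d = (9, 10);  v_rel = (-15, -2),  |v_rel|² = 229
v_rel×d = (-15)·(10) − (-2)·(9) = -132
since m = R²·229 − (-132)²:  R² = (17424 + 1125) / 229 = 81
R = √81 = 9  ⇒  r_B = 9 − 1 = 8

rB=8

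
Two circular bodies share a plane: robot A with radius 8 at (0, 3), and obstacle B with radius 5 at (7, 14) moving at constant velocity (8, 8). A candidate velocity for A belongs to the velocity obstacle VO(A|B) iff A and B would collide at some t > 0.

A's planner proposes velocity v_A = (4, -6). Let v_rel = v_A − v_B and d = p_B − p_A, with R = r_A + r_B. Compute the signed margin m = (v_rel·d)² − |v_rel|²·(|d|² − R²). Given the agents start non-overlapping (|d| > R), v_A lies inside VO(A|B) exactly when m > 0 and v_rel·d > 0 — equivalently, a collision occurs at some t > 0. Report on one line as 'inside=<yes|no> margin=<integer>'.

d = (7, 11),  |d|² = 170;  R = 8+5 = 13,  c = 170−13² = 1
v_rel = (-4, -14),  |v_rel|² = 212;  v_rel·d = (-4)·(7) + (-14)·(11) = -182
212·t² + 364·t + 1 = 0  ⇒  m = (-182)² − 212·1 = 32912
m = 32912 > 0,  v_rel·d = -182 < 0  ⇒  outside

inside=no margin=32912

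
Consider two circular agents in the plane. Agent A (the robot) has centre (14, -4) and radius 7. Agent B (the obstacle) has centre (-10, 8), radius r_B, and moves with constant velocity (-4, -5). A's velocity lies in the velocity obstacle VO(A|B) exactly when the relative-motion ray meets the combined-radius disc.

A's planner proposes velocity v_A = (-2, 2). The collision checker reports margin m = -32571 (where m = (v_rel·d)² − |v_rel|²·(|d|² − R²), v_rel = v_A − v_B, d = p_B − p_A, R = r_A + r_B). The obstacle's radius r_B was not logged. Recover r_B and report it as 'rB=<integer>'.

m = -32571
d = (-24, 12);  v_rel = (2, 7),  |v_rel|² = 53
v_rel×d = (2)·(12) − (7)·(-24) = 192
since m = R²·53 − 192²:  R² = (36864 + -32571) / 53 = 81
R = √81 = 9  ⇒  r_B = 9 − 7 = 2

rB=2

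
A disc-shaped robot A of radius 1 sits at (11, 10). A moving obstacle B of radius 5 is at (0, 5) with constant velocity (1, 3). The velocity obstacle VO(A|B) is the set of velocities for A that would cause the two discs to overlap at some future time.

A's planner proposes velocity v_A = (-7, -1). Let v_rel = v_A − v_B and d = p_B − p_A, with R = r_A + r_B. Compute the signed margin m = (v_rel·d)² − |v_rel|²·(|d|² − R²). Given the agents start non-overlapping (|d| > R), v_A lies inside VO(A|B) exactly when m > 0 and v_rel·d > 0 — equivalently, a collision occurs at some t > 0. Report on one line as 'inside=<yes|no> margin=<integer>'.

d = (-11, -5),  |d|² = 146;  R = 1+5 = 6,  c = 146−6² = 110
v_rel = (-8, -4),  |v_rel|² = 80;  v_rel·d = (-8)·(-11) + (-4)·(-5) = 108
80·t² − 216·t + 110 = 0  ⇒  m = 108² − 80·110 = 2864
m = 2864 > 0,  v_rel·d = 108 > 0  ⇒  inside

inside=yes margin=2864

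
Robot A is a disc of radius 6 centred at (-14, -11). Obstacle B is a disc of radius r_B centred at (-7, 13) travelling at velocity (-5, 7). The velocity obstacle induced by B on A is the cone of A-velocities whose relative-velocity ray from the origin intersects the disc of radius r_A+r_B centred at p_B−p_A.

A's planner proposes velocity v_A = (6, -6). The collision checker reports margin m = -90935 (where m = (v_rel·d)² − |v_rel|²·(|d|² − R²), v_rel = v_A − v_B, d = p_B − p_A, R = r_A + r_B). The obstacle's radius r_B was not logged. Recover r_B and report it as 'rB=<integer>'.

m = -90935
d = (7, 24);  v_rel = (11, -13),  |v_rel|² = 290
v_rel×d = (11)·(24) − (-13)·(7) = 355
since m = R²·290 − 355²:  R² = (126025 + -90935) / 290 = 121
R = √121 = 11  ⇒  r_B = 11 − 6 = 5

rB=5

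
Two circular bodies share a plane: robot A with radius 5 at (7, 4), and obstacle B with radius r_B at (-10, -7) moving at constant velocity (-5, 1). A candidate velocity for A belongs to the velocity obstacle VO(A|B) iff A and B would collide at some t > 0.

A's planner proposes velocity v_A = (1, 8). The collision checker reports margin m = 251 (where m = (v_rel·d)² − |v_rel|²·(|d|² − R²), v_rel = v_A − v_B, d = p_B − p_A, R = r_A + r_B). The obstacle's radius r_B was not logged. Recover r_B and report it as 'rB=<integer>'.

m = 251
d = (-17, -11);  v_rel = (6, 7),  |v_rel|² = 85
v_rel×d = (6)·(-11) − (7)·(-17) = 53
since m = R²·85 − 53²:  R² = (2809 + 251) / 85 = 36
R = √36 = 6  ⇒  r_B = 6 − 5 = 1

rB=1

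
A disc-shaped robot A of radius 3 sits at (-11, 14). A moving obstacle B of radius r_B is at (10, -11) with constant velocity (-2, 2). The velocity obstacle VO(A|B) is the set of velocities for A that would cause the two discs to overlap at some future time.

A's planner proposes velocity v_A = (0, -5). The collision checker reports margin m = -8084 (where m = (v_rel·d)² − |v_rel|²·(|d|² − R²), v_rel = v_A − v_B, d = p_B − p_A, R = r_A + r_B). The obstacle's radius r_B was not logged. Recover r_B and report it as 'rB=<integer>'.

m = -8084
d = (21, -25);  v_rel = (2, -7),  |v_rel|² = 53
v_rel×d = (2)·(-25) − (-7)·(21) = 97
since m = R²·53 − 97²:  R² = (9409 + -8084) / 53 = 25
R = √25 = 5  ⇒  r_B = 5 − 3 = 2

rB=2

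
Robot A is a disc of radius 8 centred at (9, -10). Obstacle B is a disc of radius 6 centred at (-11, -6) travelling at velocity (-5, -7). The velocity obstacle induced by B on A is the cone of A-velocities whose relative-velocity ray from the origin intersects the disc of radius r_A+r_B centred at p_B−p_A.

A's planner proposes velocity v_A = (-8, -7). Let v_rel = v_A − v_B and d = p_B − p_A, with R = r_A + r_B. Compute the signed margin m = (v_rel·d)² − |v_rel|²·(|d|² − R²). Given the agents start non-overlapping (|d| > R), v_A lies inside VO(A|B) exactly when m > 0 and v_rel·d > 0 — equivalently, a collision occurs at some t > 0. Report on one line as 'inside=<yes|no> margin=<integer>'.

d = (-20, 4),  |d|² = 416;  R = 8+6 = 14,  c = 416−14² = 220
v_rel = (-3, 0),  |v_rel|² = 9;  v_rel·d = (-3)·(-20) + (0)·(4) = 60
9·t² − 120·t + 220 = 0  ⇒  m = 60² − 9·220 = 1620
m = 1620 > 0,  v_rel·d = 60 > 0  ⇒  inside

inside=yes margin=1620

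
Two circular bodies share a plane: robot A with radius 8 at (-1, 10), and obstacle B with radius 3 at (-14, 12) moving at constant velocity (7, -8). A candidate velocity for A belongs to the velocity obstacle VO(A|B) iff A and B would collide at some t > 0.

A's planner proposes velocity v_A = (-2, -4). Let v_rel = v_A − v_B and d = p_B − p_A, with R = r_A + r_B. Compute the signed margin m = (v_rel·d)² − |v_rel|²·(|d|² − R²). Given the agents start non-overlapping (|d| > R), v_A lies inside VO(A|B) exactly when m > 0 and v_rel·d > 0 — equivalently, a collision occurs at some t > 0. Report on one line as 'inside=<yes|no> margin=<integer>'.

d = (-13, 2),  |d|² = 173;  R = 8+3 = 11,  c = 173−11² = 52
v_rel = (-9, 4),  |v_rel|² = 97;  v_rel·d = (-9)·(-13) + (4)·(2) = 125
97·t² − 250·t + 52 = 0  ⇒  m = 125² − 97·52 = 10581
m = 10581 > 0,  v_rel·d = 125 > 0  ⇒  inside

inside=yes margin=10581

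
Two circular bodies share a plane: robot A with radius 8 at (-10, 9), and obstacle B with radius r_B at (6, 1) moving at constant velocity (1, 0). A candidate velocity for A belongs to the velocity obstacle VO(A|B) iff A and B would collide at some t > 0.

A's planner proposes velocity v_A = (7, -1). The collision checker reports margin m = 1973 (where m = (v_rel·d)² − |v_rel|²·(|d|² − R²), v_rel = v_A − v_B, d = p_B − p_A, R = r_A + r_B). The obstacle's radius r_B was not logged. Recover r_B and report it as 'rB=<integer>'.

m = 1973
d = (16, -8);  v_rel = (6, -1),  |v_rel|² = 37
v_rel×d = (6)·(-8) − (-1)·(16) = -32
since m = R²·37 − (-32)²:  R² = (1024 + 1973) / 37 = 81
R = √81 = 9  ⇒  r_B = 9 − 8 = 1

rB=1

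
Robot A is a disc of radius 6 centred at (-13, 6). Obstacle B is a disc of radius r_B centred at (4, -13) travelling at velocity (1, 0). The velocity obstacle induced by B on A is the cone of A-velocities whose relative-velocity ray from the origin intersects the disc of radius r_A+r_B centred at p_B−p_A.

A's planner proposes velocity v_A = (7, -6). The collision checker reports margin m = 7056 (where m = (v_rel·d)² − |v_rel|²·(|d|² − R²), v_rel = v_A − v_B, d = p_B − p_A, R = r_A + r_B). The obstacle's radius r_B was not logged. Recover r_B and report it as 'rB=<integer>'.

m = 7056
d = (17, -19);  v_rel = (6, -6),  |v_rel|² = 72
v_rel×d = (6)·(-19) − (-6)·(17) = -12
since m = R²·72 − (-12)²:  R² = (144 + 7056) / 72 = 100
R = √100 = 10  ⇒  r_B = 10 − 6 = 4

rB=4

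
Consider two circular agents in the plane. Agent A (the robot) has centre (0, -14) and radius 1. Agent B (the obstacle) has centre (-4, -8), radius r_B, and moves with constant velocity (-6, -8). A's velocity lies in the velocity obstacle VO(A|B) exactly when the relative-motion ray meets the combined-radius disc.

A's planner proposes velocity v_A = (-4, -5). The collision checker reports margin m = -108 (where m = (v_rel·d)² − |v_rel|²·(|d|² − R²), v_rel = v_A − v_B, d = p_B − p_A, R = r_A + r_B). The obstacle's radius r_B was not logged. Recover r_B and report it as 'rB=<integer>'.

m = -108
d = (-4, 6);  v_rel = (2, 3),  |v_rel|² = 13
v_rel×d = (2)·(6) − (3)·(-4) = 24
since m = R²·13 − 24²:  R² = (576 + -108) / 13 = 36
R = √36 = 6  ⇒  r_B = 6 − 1 = 5

rB=5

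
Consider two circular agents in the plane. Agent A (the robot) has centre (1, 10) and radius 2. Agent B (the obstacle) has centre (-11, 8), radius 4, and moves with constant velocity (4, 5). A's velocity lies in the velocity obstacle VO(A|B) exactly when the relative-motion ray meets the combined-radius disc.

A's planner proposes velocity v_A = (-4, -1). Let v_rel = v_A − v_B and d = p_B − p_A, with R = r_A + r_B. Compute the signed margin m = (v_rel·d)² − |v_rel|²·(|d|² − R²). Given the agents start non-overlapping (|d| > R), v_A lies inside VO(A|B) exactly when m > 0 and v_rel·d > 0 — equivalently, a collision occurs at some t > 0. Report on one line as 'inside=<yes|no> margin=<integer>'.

d = (-12, -2),  |d|² = 148;  R = 2+4 = 6,  c = 148−6² = 112
v_rel = (-8, -6),  |v_rel|² = 100;  v_rel·d = (-8)·(-12) + (-6)·(-2) = 108
100·t² − 216·t + 112 = 0  ⇒  m = 108² − 100·112 = 464
m = 464 > 0,  v_rel·d = 108 > 0  ⇒  inside

inside=yes margin=464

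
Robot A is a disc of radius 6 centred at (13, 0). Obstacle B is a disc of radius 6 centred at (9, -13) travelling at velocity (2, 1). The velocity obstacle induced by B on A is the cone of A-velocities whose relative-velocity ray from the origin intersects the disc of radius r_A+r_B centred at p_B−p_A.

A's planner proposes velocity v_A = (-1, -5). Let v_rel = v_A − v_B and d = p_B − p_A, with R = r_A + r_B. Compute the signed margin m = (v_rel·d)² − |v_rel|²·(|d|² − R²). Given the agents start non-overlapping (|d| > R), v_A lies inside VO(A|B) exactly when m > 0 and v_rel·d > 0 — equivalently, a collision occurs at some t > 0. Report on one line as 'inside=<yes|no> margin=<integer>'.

d = (-4, -13),  |d|² = 185;  R = 6+6 = 12,  c = 185−12² = 41
v_rel = (-3, -6),  |v_rel|² = 45;  v_rel·d = (-3)·(-4) + (-6)·(-13) = 90
45·t² − 180·t + 41 = 0  ⇒  m = 90² − 45·41 = 6255
m = 6255 > 0,  v_rel·d = 90 > 0  ⇒  inside

inside=yes margin=6255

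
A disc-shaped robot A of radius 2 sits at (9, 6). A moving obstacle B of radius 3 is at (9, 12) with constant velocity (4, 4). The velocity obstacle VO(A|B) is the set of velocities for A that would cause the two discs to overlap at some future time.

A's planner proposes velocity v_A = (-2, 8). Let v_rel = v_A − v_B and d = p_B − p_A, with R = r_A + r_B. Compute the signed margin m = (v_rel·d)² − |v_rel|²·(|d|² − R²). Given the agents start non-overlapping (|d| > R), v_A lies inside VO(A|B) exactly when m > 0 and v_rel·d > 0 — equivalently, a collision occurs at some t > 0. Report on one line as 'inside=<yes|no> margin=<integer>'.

d = (0, 6),  |d|² = 36;  R = 2+3 = 5,  c = 36−5² = 11
v_rel = (-6, 4),  |v_rel|² = 52;  v_rel·d = (-6)·(0) + (4)·(6) = 24
52·t² − 48·t + 11 = 0  ⇒  m = 24² − 52·11 = 4
m = 4 > 0,  v_rel·d = 24 > 0  ⇒  inside

inside=yes margin=4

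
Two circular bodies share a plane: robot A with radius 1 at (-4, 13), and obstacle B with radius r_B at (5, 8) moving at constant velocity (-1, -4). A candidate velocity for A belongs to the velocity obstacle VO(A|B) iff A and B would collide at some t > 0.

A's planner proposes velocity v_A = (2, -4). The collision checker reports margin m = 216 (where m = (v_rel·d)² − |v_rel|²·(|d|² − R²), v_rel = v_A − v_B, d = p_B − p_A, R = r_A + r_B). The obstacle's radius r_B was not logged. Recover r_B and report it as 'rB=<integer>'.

m = 216
d = (9, -5);  v_rel = (3, 0),  |v_rel|² = 9
v_rel×d = (3)·(-5) − (0)·(9) = -15
since m = R²·9 − (-15)²:  R² = (225 + 216) / 9 = 49
R = √49 = 7  ⇒  r_B = 7 − 1 = 6

rB=6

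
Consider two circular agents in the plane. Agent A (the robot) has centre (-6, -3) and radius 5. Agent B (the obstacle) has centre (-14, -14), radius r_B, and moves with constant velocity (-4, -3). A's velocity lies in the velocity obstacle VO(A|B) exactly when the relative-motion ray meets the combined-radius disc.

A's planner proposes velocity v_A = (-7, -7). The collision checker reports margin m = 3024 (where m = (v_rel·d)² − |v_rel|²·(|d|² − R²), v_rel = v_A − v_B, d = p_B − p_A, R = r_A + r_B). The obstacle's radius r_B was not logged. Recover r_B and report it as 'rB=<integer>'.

m = 3024
d = (-8, -11);  v_rel = (-3, -4),  |v_rel|² = 25
v_rel×d = (-3)·(-11) − (-4)·(-8) = 1
since m = R²·25 − 1²:  R² = (1 + 3024) / 25 = 121
R = √121 = 11  ⇒  r_B = 11 − 5 = 6

rB=6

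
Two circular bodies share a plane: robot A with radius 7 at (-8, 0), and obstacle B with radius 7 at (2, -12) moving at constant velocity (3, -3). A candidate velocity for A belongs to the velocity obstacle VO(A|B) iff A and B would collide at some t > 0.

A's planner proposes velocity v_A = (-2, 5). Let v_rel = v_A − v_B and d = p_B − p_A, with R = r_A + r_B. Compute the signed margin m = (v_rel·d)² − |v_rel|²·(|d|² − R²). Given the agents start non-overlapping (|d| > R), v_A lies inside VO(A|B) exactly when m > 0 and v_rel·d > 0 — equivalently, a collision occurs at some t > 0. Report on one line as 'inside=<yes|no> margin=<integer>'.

d = (10, -12),  |d|² = 244;  R = 7+7 = 14,  c = 244−14² = 48
v_rel = (-5, 8),  |v_rel|² = 89;  v_rel·d = (-5)·(10) + (8)·(-12) = -146
89·t² + 292·t + 48 = 0  ⇒  m = (-146)² − 89·48 = 17044
m = 17044 > 0,  v_rel·d = -146 < 0  ⇒  outside

inside=no margin=17044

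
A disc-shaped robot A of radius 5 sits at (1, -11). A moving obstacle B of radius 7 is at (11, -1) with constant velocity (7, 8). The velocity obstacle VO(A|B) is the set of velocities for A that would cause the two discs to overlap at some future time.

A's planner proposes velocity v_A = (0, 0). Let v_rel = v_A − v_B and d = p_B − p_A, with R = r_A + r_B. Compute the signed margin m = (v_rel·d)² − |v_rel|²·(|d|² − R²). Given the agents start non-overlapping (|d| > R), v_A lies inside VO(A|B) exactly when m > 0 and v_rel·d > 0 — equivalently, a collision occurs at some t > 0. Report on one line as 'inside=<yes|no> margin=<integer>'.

d = (10, 10),  |d|² = 200;  R = 5+7 = 12,  c = 200−12² = 56
v_rel = (-7, -8),  |v_rel|² = 113;  v_rel·d = (-7)·(10) + (-8)·(10) = -150
113·t² + 300·t + 56 = 0  ⇒  m = (-150)² − 113·56 = 16172
m = 16172 > 0,  v_rel·d = -150 < 0  ⇒  outside

inside=no margin=16172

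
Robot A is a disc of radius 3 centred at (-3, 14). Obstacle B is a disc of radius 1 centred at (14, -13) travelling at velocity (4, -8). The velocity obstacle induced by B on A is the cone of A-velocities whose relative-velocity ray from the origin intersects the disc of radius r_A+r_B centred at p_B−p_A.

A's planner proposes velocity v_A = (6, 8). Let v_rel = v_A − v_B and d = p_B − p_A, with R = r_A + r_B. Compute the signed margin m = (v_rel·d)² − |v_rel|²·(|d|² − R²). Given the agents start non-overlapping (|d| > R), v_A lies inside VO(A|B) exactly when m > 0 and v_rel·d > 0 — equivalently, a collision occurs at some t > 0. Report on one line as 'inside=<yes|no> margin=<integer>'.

d = (17, -27),  |d|² = 1018;  R = 3+1 = 4,  c = 1018−4² = 1002
v_rel = (2, 16),  |v_rel|² = 260;  v_rel·d = (2)·(17) + (16)·(-27) = -398
260·t² + 796·t + 1002 = 0  ⇒  m = (-398)² − 260·1002 = -102116
m = -102116 < 0,  v_rel·d = -398 < 0  ⇒  outside

inside=no margin=-102116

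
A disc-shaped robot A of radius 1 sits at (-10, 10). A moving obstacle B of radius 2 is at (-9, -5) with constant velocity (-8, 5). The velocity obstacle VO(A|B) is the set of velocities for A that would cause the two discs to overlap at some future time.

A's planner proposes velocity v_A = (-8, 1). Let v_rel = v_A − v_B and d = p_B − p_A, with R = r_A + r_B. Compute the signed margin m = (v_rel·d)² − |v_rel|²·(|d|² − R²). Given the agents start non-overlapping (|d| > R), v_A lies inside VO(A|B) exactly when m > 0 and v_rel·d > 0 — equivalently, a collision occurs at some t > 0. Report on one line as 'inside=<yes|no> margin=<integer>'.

d = (1, -15),  |d|² = 226;  R = 1+2 = 3,  c = 226−3² = 217
v_rel = (0, -4),  |v_rel|² = 16;  v_rel·d = (0)·(1) + (-4)·(-15) = 60
16·t² − 120·t + 217 = 0  ⇒  m = 60² − 16·217 = 128
m = 128 > 0,  v_rel·d = 60 > 0  ⇒  inside

inside=yes margin=128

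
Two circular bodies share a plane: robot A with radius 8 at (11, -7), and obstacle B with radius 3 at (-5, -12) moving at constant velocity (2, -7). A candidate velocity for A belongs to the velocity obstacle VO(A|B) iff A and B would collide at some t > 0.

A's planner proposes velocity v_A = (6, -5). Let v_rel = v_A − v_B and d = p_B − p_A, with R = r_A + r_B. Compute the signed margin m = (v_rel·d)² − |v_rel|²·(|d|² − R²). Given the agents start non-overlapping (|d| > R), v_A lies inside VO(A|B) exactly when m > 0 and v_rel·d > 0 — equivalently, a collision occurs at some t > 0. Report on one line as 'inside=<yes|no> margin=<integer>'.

d = (-16, -5),  |d|² = 281;  R = 8+3 = 11,  c = 281−11² = 160
v_rel = (4, 2),  |v_rel|² = 20;  v_rel·d = (4)·(-16) + (2)·(-5) = -74
20·t² + 148·t + 160 = 0  ⇒  m = (-74)² − 20·160 = 2276
m = 2276 > 0,  v_rel·d = -74 < 0  ⇒  outside

inside=no margin=2276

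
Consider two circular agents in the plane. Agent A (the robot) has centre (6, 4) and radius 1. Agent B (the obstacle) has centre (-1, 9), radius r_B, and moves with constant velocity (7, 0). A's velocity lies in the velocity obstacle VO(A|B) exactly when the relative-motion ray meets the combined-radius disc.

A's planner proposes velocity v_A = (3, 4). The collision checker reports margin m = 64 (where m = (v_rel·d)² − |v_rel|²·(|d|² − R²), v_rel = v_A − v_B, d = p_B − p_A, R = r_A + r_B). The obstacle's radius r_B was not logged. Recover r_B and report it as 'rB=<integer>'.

m = 64
d = (-7, 5);  v_rel = (-4, 4),  |v_rel|² = 32
v_rel×d = (-4)·(5) − (4)·(-7) = 8
since m = R²·32 − 8²:  R² = (64 + 64) / 32 = 4
R = √4 = 2  ⇒  r_B = 2 − 1 = 1

rB=1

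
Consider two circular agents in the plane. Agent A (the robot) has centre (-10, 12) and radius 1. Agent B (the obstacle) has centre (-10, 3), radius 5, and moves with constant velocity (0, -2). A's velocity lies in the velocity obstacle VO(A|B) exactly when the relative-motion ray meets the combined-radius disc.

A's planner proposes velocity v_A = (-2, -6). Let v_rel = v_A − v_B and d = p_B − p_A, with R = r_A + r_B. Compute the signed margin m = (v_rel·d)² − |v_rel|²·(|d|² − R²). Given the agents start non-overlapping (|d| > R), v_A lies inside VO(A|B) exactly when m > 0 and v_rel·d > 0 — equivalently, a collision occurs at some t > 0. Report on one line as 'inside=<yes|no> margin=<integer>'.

d = (0, -9),  |d|² = 81;  R = 1+5 = 6,  c = 81−6² = 45
v_rel = (-2, -4),  |v_rel|² = 20;  v_rel·d = (-2)·(0) + (-4)·(-9) = 36
20·t² − 72·t + 45 = 0  ⇒  m = 36² − 20·45 = 396
m = 396 > 0,  v_rel·d = 36 > 0  ⇒  inside

inside=yes margin=396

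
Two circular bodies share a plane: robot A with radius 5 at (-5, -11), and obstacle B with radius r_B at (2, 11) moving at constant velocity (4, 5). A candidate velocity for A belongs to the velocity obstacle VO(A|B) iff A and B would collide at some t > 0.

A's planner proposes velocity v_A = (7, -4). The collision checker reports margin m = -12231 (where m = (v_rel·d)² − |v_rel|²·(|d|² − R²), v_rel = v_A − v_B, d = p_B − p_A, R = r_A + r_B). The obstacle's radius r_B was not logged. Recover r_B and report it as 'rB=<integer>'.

m = -12231
d = (7, 22);  v_rel = (3, -9),  |v_rel|² = 90
v_rel×d = (3)·(22) − (-9)·(7) = 129
since m = R²·90 − 129²:  R² = (16641 + -12231) / 90 = 49
R = √49 = 7  ⇒  r_B = 7 − 5 = 2

rB=2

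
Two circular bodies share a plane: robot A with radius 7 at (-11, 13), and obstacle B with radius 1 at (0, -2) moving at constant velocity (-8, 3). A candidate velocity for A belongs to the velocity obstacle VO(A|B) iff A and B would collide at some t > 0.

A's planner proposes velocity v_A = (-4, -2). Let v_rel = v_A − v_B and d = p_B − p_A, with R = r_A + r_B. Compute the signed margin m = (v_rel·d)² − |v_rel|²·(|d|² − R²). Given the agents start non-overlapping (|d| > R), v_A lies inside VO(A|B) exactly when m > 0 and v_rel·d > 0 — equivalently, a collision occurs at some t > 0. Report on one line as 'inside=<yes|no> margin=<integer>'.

d = (11, -15),  |d|² = 346;  R = 7+1 = 8,  c = 346−8² = 282
v_rel = (4, -5),  |v_rel|² = 41;  v_rel·d = (4)·(11) + (-5)·(-15) = 119
41·t² − 238·t + 282 = 0  ⇒  m = 119² − 41·282 = 2599
m = 2599 > 0,  v_rel·d = 119 > 0  ⇒  inside

inside=yes margin=2599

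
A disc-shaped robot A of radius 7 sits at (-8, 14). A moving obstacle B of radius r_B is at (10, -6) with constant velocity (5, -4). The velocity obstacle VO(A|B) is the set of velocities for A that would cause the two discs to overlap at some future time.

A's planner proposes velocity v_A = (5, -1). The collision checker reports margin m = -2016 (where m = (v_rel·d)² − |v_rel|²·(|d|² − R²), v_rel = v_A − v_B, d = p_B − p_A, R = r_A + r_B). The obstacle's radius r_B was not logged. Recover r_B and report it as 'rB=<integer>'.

m = -2016
d = (18, -20);  v_rel = (0, 3),  |v_rel|² = 9
v_rel×d = (0)·(-20) − (3)·(18) = -54
since m = R²·9 − (-54)²:  R² = (2916 + -2016) / 9 = 100
R = √100 = 10  ⇒  r_B = 10 − 7 = 3

rB=3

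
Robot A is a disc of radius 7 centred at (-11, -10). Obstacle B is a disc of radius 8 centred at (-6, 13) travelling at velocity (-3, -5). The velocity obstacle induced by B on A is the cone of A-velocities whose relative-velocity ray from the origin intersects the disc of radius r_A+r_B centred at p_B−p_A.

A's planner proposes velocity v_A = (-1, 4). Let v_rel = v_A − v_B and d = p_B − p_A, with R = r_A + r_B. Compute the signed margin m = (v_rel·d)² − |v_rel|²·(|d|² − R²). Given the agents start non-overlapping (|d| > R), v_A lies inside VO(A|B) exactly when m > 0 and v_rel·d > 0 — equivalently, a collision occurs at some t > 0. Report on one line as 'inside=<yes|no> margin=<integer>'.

d = (5, 23),  |d|² = 554;  R = 7+8 = 15,  c = 554−15² = 329
v_rel = (2, 9),  |v_rel|² = 85;  v_rel·d = (2)·(5) + (9)·(23) = 217
85·t² − 434·t + 329 = 0  ⇒  m = 217² − 85·329 = 19124
m = 19124 > 0,  v_rel·d = 217 > 0  ⇒  inside

inside=yes margin=19124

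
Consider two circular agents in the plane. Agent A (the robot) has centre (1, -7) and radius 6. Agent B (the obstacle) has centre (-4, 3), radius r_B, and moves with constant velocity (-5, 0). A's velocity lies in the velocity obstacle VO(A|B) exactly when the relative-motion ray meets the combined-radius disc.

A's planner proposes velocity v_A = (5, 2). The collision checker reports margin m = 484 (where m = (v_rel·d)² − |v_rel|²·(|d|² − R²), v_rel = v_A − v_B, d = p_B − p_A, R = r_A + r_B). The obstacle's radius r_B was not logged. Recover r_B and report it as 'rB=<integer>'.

m = 484
d = (-5, 10);  v_rel = (10, 2),  |v_rel|² = 104
v_rel×d = (10)·(10) − (2)·(-5) = 110
since m = R²·104 − 110²:  R² = (12100 + 484) / 104 = 121
R = √121 = 11  ⇒  r_B = 11 − 6 = 5

rB=5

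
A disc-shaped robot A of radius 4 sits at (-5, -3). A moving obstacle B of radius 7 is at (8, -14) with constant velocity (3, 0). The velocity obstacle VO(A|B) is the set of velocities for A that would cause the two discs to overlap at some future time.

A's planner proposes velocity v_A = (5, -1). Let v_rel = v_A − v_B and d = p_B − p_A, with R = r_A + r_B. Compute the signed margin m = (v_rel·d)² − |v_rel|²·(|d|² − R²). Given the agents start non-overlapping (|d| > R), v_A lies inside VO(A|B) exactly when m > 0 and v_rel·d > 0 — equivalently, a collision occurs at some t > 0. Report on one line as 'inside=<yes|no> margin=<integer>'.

d = (13, -11),  |d|² = 290;  R = 4+7 = 11,  c = 290−11² = 169
v_rel = (2, -1),  |v_rel|² = 5;  v_rel·d = (2)·(13) + (-1)·(-11) = 37
5·t² − 74·t + 169 = 0  ⇒  m = 37² − 5·169 = 524
m = 524 > 0,  v_rel·d = 37 > 0  ⇒  inside

inside=yes margin=524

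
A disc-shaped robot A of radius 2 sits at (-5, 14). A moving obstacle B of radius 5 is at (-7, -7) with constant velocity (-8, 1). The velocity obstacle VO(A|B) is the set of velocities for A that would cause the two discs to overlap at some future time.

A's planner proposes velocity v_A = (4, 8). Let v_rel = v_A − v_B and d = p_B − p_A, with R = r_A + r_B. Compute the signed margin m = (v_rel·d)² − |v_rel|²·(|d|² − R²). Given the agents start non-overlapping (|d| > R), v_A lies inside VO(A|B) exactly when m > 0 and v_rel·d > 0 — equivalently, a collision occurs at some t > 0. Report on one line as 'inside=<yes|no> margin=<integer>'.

d = (-2, -21),  |d|² = 445;  R = 2+5 = 7,  c = 445−7² = 396
v_rel = (12, 7),  |v_rel|² = 193;  v_rel·d = (12)·(-2) + (7)·(-21) = -171
193·t² + 342·t + 396 = 0  ⇒  m = (-171)² − 193·396 = -47187
m = -47187 < 0,  v_rel·d = -171 < 0  ⇒  outside

inside=no margin=-47187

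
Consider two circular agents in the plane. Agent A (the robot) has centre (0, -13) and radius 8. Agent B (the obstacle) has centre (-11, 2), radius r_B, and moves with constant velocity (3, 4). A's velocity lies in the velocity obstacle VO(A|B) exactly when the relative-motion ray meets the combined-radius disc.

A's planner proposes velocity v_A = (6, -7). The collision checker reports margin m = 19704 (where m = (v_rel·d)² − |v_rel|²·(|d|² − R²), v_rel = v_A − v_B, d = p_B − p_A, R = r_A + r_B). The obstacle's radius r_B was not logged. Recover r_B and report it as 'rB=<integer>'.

m = 19704
d = (-11, 15);  v_rel = (3, -11),  |v_rel|² = 130
v_rel×d = (3)·(15) − (-11)·(-11) = -76
since m = R²·130 − (-76)²:  R² = (5776 + 19704) / 130 = 196
R = √196 = 14  ⇒  r_B = 14 − 8 = 6

rB=6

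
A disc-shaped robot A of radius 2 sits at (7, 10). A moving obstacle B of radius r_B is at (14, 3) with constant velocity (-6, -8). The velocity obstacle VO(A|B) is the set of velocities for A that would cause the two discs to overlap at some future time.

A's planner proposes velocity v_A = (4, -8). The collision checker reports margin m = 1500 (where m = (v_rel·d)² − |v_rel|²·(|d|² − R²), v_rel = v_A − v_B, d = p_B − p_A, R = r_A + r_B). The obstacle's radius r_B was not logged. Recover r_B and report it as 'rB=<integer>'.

m = 1500
d = (7, -7);  v_rel = (10, 0),  |v_rel|² = 100
v_rel×d = (10)·(-7) − (0)·(7) = -70
since m = R²·100 − (-70)²:  R² = (4900 + 1500) / 100 = 64
R = √64 = 8  ⇒  r_B = 8 − 2 = 6

rB=6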